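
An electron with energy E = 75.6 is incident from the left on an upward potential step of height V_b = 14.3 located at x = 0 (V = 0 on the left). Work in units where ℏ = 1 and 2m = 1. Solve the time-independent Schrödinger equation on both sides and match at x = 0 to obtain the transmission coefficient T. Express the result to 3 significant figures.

The wavenumbers are k₁ = √(2mE)/ℏ = 8.695 on the left and k₂ = √(2m(E − V_b))/ℏ = 7.829 on the right.
Continuity of ψ and ψ′ at the step yields the reflection amplitude r = (k₁ − k₂)/(k₁ + k₂) = 0.05237; thus R = |r|² = 0.002743, T = 0.9973.

T = 0.997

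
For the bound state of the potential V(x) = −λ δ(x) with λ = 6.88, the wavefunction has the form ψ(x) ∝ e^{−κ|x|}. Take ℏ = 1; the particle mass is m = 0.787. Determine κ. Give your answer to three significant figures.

Integrating the TISE across x = 0 gives the cusp condition ψ'(0⁺) − ψ'(0⁻) = −(2mλ/ℏ²)ψ(0).
With ψ ∝ e^{−κ|x|} this yields −2κ = −2mλ/ℏ², so κ = mλ/ℏ² = 5.415.

κ = 5.41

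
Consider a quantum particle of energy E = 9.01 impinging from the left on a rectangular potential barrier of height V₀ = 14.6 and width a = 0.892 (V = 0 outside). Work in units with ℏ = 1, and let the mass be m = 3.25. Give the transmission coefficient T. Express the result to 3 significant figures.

T = 0.0000808

Since E < V₀ the interior solution is evanescent with decay constant κ = √(2m(V₀ − E))/ℏ = 6.028.
κa = 5.377, sinh(κa) = 108.2.
Matching ψ, ψ′ at both faces gives T = [1 + V₀² sinh²(κa) / (4E(V₀ − E))]⁻¹ = 1/12380 = 0.0000808.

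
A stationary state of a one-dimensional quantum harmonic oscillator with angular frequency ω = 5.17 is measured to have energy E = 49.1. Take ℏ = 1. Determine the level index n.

E_n = ℏω(n + ½) ⇒ n = E/(ℏω) − ½ = 49.1/5.17 − 0.5 = 8.997 → n = 9.

n = 9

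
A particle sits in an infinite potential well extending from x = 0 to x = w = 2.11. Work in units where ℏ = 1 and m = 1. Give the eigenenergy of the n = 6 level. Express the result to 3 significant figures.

E = 39.9

The infinite-well eigenfunctions ψ_n = √(2/w) sin(nπx/w) vanish at both walls, giving E_n = n²π²ℏ²/(2mw²).
E_6 = 6² × π² / (2 × 1 × 2.11²) = 39.90.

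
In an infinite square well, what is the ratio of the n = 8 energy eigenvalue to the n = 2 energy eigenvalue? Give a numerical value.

16

Since E_n ∝ n², the ratio is (8/2)² = 16.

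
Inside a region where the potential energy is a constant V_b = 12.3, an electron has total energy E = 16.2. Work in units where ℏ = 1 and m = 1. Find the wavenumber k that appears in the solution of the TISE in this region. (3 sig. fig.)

k = 2.79

With E > V_b the solution is oscillatory, ψ ∝ e^{±ikx} with k = √(2m(E − V_b))/ℏ.
k = √(2 × 1 × 3.9) = 2.793.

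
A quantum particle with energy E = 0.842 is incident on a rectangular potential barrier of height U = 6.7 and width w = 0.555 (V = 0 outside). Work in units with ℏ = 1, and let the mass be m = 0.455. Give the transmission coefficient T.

E < U: inside the barrier ψ ∝ e^{±κx} with κ = √(2m(U − E))/ℏ = 2.309.
κw = 1.281, sinh(κw) = 1.662.
The exact tunnelling result is T⁻¹ = 1 + U² sinh²(κw) / [4E(U − E)] = 7.285, so T = 0.137.

T = 0.137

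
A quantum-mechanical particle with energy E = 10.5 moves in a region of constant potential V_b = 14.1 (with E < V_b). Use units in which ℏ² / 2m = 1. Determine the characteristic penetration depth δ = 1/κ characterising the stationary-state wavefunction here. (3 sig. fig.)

δ = 0.527

Since E < V_b the TISE in this region is ψ'' = κ²ψ with κ = √(2m(V_b − E))/ℏ.
κ = √(2 × 0.5 × 3.6) = 1.897. The penetration depth is δ = 1/κ = 0.527.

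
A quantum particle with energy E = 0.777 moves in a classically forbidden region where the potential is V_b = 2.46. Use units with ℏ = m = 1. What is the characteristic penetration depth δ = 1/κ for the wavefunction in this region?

Since E < V_b the TISE in this region is ψ'' = κ²ψ with κ = √(2m(V_b − E))/ℏ.
κ = √(2 × 1 × 1.683) = 1.835. The penetration depth is δ = 1/κ = 0.545.

δ = 0.545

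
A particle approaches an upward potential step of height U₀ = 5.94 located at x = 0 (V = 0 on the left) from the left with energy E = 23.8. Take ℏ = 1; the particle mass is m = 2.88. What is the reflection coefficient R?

R = 0.00513

The wavenumbers are k₁ = √(2mE)/ℏ = 11.71 on the left and k₂ = √(2m(E − U₀))/ℏ = 10.14 on the right.
Matching ψ and ψ′ at x = 0 gives r = (k₁ − k₂)/(k₁ + k₂), so R = r² = 0.005135 and T = 1 − R = 0.9949.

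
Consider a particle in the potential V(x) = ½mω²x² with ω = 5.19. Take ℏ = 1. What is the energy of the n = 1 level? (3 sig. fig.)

E = 7.79

Using E_n = (n + ½)ℏω: E_1 = 1.5 × 5.19 = 7.785.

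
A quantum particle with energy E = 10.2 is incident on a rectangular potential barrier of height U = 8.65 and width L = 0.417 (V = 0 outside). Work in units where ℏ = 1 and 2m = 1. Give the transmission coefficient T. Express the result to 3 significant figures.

T = 0.774

E > U: inside the barrier k₂ = √(2m(E − U))/ℏ = 1.245, k₂L = 0.5192.
T = [1 + U² sin²(k₂L) / (4E(E − U))]⁻¹ = 1/1.291 = 0.774.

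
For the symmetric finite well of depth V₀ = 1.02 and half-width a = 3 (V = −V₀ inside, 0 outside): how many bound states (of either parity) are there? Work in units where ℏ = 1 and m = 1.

The dimensionless depth is z₀ = a√(2mV₀)/ℏ = 3 × √(2.040) = 4.285.
The even/odd transcendental equations gain one root per π/2 in z₀, giving N = 1 + ⌊2z₀/π⌋ = 1 + ⌊2.728⌋ = 3.

N = 3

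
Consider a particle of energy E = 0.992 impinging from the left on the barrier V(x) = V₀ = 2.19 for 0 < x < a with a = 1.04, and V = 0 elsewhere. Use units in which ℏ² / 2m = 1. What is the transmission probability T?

T = 0.336

Since E < V₀ the interior solution is evanescent with decay constant κ = √(2m(V₀ − E))/ℏ = 1.095.
κa = 1.138, sinh(κa) = 1.401.
The exact tunnelling result is T⁻¹ = 1 + V₀² sinh²(κa) / [4E(V₀ − E)] = 2.979, so T = 0.336.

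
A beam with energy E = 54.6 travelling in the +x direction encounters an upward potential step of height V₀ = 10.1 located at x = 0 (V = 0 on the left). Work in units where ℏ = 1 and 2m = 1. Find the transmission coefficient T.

T = 0.997

The wavenumbers are k₁ = √(2mE)/ℏ = 7.389 on the left and k₂ = √(2m(E − V₀))/ℏ = 6.671 on the right.
Matching ψ and ψ′ at x = 0 gives r = (k₁ − k₂)/(k₁ + k₂), so R = r² = 0.002610 and T = 1 − R = 0.9974.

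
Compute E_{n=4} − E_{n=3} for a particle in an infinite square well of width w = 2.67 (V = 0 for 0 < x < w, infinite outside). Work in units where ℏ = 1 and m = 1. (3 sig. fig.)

E_n = n²π²ℏ²/(2mw²), so ΔE = (4² − 3²) π²ℏ²/(2mw²).
ΔE = 7 × π² / (2 × 1 × 2.67²) = 4.846.

ΔE = 4.85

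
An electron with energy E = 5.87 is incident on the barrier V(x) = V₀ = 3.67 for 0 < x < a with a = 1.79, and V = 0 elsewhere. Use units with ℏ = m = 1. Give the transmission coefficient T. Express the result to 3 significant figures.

E > V₀: inside the barrier k₂ = √(2m(E − V₀))/ℏ = 2.098, k₂a = 3.755.
Matching at both interfaces gives T⁻¹ = 1 + V₀² sin²(k₂a) / [4E(E − V₀)] = 1.086, hence T = 0.921.

T = 0.921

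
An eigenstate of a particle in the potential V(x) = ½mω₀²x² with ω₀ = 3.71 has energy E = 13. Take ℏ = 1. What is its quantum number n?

n = 3

Invert E_n = (n + ½)ℏω₀: n = E/ℏω₀ − ½ = 3.004, so n = 3.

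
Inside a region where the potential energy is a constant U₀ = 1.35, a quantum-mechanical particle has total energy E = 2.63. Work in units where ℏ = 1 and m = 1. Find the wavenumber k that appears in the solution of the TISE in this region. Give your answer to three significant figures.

With E > U₀ the solution is oscillatory, ψ ∝ e^{±ikx} with k = √(2m(E − U₀))/ℏ.
k = √(2 × 1 × 1.28) = 1.600.

k = 1.60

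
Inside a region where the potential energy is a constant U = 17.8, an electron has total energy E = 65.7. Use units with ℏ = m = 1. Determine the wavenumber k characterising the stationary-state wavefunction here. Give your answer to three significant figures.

With E > U the solution is oscillatory, ψ ∝ e^{±ikx} with k = √(2m(E − U))/ℏ.
k = √(2 × 1 × 47.9) = 9.788.

k = 9.79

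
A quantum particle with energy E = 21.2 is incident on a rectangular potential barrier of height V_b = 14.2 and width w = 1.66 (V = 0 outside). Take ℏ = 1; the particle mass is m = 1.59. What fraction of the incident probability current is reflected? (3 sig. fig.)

R = 0.253

E > V_b: inside the barrier k₂ = √(2m(E − V_b))/ℏ = 4.718, k₂w = 7.832.
Matching at both interfaces gives T⁻¹ = 1 + V_b² sin²(k₂w) / [4E(E − V_b)] = 1.340, hence T = 0.747.
R = 1 − T = 0.253.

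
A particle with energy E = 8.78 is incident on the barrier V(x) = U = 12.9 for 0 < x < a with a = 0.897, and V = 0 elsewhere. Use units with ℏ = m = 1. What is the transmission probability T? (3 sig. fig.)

E < U: inside the barrier ψ ∝ e^{±κx} with κ = √(2m(U − E))/ℏ = 2.871.
κa = 2.575, sinh(κa) = 6.527.
Matching ψ, ψ′ at both faces gives T = [1 + U² sinh²(κa) / (4E(U − E))]⁻¹ = 1/49.99 = 0.0200.

T = 0.0200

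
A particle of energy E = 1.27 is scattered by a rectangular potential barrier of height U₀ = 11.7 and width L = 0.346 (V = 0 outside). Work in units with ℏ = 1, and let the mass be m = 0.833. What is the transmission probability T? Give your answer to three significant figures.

Since E < U₀ the interior solution is evanescent with decay constant κ = √(2m(U₀ − E))/ℏ = 4.168.
κL = 1.442, sinh(κL) = 1.997.
The exact tunnelling result is T⁻¹ = 1 + U₀² sinh²(κL) / [4E(U₀ − E)] = 11.30, so T = 0.0885.

T = 0.0885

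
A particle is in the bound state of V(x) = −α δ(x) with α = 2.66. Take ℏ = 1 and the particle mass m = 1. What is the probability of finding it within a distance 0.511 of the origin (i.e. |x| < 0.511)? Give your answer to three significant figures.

The normalised bound state is ψ = √κ e^{−κ|x|} with κ = mα/ℏ² = 2.660.
P(|x| < d) = ∫_{−d}^{d} κ e^{−2κ|x|} dx = 1 − e^{−2κd} = 1 − e^{−2.719} = 0.9340.

P = 0.934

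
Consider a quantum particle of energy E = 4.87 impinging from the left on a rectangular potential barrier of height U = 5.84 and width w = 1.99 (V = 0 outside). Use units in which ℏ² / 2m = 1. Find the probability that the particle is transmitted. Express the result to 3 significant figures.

Since E < U the interior solution is evanescent with decay constant κ = √(2m(U − E))/ℏ = 0.9849.
κw = 1.960, sinh(κw) = 3.479.
Matching ψ, ψ′ at both faces gives T = [1 + U² sinh²(κw) / (4E(U − E))]⁻¹ = 1/22.85 = 0.0438.

T = 0.0438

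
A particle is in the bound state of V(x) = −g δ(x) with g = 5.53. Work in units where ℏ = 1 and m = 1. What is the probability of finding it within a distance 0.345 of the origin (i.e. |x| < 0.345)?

The normalised bound state is ψ = √κ e^{−κ|x|} with κ = mg/ℏ² = 5.530.
P(|x| < d) = ∫_{−d}^{d} κ e^{−2κ|x|} dx = 1 − e^{−2κd} = 1 − e^{−3.816} = 0.9780.

P = 0.978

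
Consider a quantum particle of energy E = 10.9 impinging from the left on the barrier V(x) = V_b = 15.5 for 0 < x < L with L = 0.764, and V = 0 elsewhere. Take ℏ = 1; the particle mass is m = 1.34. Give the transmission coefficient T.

T = 0.0155

Since E < V_b the interior solution is evanescent with decay constant κ = √(2m(V_b − E))/ℏ = 3.511.
κL = 2.682, sinh(κL) = 7.277.
Matching ψ, ψ′ at both faces gives T = [1 + V_b² sinh²(κL) / (4E(V_b − E))]⁻¹ = 1/64.43 = 0.0155.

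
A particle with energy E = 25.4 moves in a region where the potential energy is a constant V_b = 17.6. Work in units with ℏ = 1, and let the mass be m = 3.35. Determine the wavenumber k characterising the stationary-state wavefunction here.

k = 7.23

With E > V_b the solution is oscillatory, ψ ∝ e^{±ikx} with k = √(2m(E − V_b))/ℏ.
k = √(2 × 3.35 × 7.8) = 7.229.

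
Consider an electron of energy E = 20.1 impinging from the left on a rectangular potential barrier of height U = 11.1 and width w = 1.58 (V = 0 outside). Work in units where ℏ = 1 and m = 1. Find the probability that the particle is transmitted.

T = 0.972

Above the barrier the interior wavenumber is k₂ = √(2m(E − U))/ℏ = 4.243, giving phase k₂w = 6.703.
Matching at both interfaces gives T⁻¹ = 1 + U² sin²(k₂w) / [4E(E − U)] = 1.028, hence T = 0.972.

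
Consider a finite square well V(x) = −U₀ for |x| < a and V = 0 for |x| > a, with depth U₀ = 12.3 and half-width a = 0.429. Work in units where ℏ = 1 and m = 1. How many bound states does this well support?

Define the well-strength parameter z₀ = (a/ℏ)√(2mU₀) = 0.429 × √(2·1·12.3) = 2.128.
A new bound state (alternating even/odd) appears each time z₀ passes a multiple of π/2, so N = ⌊2z₀/π⌋ + 1 = ⌊1.355⌋ + 1 = 2.

N = 2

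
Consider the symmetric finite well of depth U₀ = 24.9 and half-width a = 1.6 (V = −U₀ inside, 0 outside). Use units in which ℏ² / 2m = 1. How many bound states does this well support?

N = 6

The dimensionless depth is z₀ = a√(2mU₀)/ℏ = 1.6 × √(24.90) = 7.984.
A new bound state (alternating even/odd) appears each time z₀ passes a multiple of π/2, so N = ⌊2z₀/π⌋ + 1 = ⌊5.083⌋ + 1 = 6.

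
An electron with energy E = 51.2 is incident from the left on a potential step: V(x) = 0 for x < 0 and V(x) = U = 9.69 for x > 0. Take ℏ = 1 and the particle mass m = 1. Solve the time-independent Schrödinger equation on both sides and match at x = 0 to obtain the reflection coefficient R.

The wavenumbers are k₁ = √(2mE)/ℏ = 10.12 on the left and k₂ = √(2m(E − U))/ℏ = 9.112 on the right.
Continuity of ψ and ψ′ at the step yields the reflection amplitude r = (k₁ − k₂)/(k₁ + k₂) = 0.05240; thus R = |r|² = 0.002746, T = 0.9973.

R = 0.00275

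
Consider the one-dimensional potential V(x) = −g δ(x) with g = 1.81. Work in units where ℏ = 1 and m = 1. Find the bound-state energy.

E = -1.64

The bound state is ψ(x) = √κ e^{−κ|x|}. The derivative jump ψ'(0⁺) − ψ'(0⁻) = −(2mg/ℏ²)ψ(0) fixes κ = mg/ℏ² = 1.810.
Then E = −ℏ²κ²/(2m) = −mg²/(2ℏ²) = -1.638.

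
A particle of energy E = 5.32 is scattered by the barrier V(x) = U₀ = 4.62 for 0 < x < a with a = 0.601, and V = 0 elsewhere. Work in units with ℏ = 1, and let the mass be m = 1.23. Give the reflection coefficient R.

E > U₀: inside the barrier k₂ = √(2m(E − U₀))/ℏ = 1.312, k₂a = 0.7887.
T = [1 + U₀² sin²(k₂a) / (4E(E − U₀))]⁻¹ = 1/1.721 = 0.581.
R = 1 − T = 0.419.

R = 0.419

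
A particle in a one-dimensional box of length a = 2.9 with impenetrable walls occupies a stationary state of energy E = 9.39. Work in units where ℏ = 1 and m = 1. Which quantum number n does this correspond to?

n = 4

From E_n = n²π²ℏ²/(2ma²) invert to n = √(2ma²E)/(πℏ).
n = (2.9/π) × √(2 × 1 × 9.39) = 4.000 → n = 4.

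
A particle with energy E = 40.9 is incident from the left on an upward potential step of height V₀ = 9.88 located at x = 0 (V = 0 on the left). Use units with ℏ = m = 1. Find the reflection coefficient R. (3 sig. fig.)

R = 0.00476

The wavenumbers are k₁ = √(2mE)/ℏ = 9.044 on the left and k₂ = √(2m(E − V₀))/ℏ = 7.877 on the right.
Continuity of ψ and ψ′ at the step yields the reflection amplitude r = (k₁ − k₂)/(k₁ + k₂) = 0.06901; thus R = |r|² = 0.004763, T = 0.9952.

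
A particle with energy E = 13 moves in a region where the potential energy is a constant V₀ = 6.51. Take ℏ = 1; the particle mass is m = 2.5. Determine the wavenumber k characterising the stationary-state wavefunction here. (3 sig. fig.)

With E > V₀ the solution is oscillatory, ψ ∝ e^{±ikx} with k = √(2m(E − V₀))/ℏ.
k = √(2 × 2.5 × 6.49) = 5.696.

k = 5.70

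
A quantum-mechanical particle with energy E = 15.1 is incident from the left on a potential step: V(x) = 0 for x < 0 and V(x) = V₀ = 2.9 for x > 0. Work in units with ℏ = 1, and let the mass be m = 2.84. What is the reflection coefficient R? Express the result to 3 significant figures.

The wavenumbers are k₁ = √(2mE)/ℏ = 9.261 on the left and k₂ = √(2m(E − V₀))/ℏ = 8.324 on the right.
Matching ψ and ψ′ at x = 0 gives r = (k₁ − k₂)/(k₁ + k₂), so R = r² = 0.002837 and T = 1 − R = 0.9972.

R = 0.00284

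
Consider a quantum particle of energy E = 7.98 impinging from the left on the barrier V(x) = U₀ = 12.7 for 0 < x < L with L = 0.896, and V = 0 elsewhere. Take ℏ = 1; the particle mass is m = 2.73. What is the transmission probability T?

E < U₀: inside the barrier ψ ∝ e^{±κx} with κ = √(2m(U₀ − E))/ℏ = 5.077.
κL = 4.549, sinh(κL) = 47.24.
Matching ψ, ψ′ at both faces gives T = [1 + U₀² sinh²(κL) / (4E(U₀ − E))]⁻¹ = 1/2390 = 0.000418.

T = 0.000418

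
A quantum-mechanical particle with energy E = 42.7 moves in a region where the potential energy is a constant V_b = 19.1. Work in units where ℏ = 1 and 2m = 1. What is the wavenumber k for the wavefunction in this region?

With E > V_b the solution is oscillatory, ψ ∝ e^{±ikx} with k = √(2m(E − V_b))/ℏ.
k = √(2 × 0.5 × 23.6) = 4.858.

k = 4.86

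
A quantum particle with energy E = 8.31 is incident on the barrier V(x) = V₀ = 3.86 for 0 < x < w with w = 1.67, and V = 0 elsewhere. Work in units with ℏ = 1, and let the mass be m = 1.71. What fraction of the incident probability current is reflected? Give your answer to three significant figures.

R = 0.00529

E > V₀: inside the barrier k₂ = √(2m(E − V₀))/ℏ = 3.901, k₂w = 6.515.
Matching at both interfaces gives T⁻¹ = 1 + V₀² sin²(k₂w) / [4E(E − V₀)] = 1.005, hence T = 0.995.
R = 1 − T = 0.00529.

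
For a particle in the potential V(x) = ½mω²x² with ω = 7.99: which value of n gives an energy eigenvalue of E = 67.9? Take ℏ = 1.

n = 8

E_n = ℏω(n + ½) ⇒ n = E/(ℏω) − ½ = 67.9/7.99 − 0.5 = 7.998 → n = 8.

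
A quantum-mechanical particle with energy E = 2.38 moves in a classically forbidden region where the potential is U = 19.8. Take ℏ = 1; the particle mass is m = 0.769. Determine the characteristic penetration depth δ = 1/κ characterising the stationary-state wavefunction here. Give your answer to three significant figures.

Since E < U the TISE in this region is ψ'' = κ²ψ with κ = √(2m(U − E))/ℏ.
κ = √(2 × 0.769 × 17.42) = 5.176. The penetration depth is δ = 1/κ = 0.193.

δ = 0.193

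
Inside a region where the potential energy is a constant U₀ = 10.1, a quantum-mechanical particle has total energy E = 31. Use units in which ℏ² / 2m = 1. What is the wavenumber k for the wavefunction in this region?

With E > U₀ the solution is oscillatory, ψ ∝ e^{±ikx} with k = √(2m(E − U₀))/ℏ.
k = √(2 × 0.5 × 20.9) = 4.572.

k = 4.57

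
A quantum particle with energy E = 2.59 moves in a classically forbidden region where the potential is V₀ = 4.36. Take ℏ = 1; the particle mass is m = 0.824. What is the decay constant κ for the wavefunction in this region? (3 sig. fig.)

Since E < V₀ the TISE in this region is ψ'' = κ²ψ with κ = √(2m(V₀ − E))/ℏ.
κ = √(2 × 0.824 × 1.77) = 1.708.

κ = 1.71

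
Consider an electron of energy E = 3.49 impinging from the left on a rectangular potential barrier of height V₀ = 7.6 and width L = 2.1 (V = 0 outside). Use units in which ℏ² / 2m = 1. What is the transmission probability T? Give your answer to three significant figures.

T = 0.000796

E < V₀: inside the barrier ψ ∝ e^{±κx} with κ = √(2m(V₀ − E))/ℏ = 2.027.
κL = 4.257, sinh(κL) = 35.30.
The exact tunnelling result is T⁻¹ = 1 + V₀² sinh²(κL) / [4E(V₀ − E)] = 1256, so T = 0.000796.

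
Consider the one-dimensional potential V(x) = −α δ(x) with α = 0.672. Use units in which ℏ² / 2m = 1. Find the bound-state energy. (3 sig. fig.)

E = -0.113

For x ≠ 0 the bound state is ψ ∝ e^{−κ|x|}; integrating the TISE across the delta gives the cusp condition 2κ = 2mα/ℏ², so κ = 0.3360.
Then E = −ℏ²κ²/(2m) = −mα²/(2ℏ²) = -0.1129.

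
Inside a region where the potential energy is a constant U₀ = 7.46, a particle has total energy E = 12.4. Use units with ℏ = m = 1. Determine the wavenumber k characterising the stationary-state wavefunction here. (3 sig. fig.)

k = 3.14

With E > U₀ the solution is oscillatory, ψ ∝ e^{±ikx} with k = √(2m(E − U₀))/ℏ.
k = √(2 × 1 × 4.94) = 3.143.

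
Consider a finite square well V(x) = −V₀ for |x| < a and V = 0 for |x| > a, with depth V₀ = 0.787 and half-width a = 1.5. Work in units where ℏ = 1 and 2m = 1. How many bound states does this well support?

N = 1

The dimensionless depth is z₀ = a√(2mV₀)/ℏ = 1.5 × √(0.7870) = 1.331.
A new bound state (alternating even/odd) appears each time z₀ passes a multiple of π/2, so N = ⌊2z₀/π⌋ + 1 = ⌊0.8471⌋ + 1 = 1.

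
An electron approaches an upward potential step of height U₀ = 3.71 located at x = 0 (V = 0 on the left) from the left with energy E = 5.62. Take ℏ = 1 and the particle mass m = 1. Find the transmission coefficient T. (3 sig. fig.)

T = 0.931

On each side the TISE gives plane waves with k = √(2m(E − V))/ℏ: k₁ = √(2·1·5.62) = 3.353, k₂ = √(2·1·1.91) = 1.954.
Matching ψ and ψ′ at x = 0 gives r = (k₁ − k₂)/(k₁ + k₂), so R = r² = 0.06940 and T = 1 − R = 0.9306.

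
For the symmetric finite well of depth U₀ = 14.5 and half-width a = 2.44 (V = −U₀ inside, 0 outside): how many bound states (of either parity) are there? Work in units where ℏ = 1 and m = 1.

Define the well-strength parameter z₀ = (a/ℏ)√(2mU₀) = 2.44 × √(2·1·14.5) = 13.14.
The even/odd transcendental equations gain one root per π/2 in z₀, giving N = 1 + ⌊2z₀/π⌋ = 1 + ⌊8.365⌋ = 9.

N = 9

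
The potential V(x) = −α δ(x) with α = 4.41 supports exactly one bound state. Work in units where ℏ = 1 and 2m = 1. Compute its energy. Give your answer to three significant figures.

For x ≠ 0 the bound state is ψ ∝ e^{−κ|x|}; integrating the TISE across the delta gives the cusp condition 2κ = 2mα/ℏ², so κ = 2.205.
Then E = −ℏ²κ²/(2m) = −mα²/(2ℏ²) = -4.862.

E = -4.86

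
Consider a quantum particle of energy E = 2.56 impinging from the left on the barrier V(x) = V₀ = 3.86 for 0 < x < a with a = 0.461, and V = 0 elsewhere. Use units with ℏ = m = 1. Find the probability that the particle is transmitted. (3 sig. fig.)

Since E < V₀ the interior solution is evanescent with decay constant κ = √(2m(V₀ − E))/ℏ = 1.612.
κa = 0.7433, sinh(κa) = 0.8137.
Matching ψ, ψ′ at both faces gives T = [1 + V₀² sinh²(κa) / (4E(V₀ − E))]⁻¹ = 1/1.741 = 0.574.

T = 0.574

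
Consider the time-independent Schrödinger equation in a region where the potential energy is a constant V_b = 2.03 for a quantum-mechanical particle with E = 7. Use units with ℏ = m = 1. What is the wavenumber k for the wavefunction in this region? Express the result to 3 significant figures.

With E > V_b the solution is oscillatory, ψ ∝ e^{±ikx} with k = √(2m(E − V_b))/ℏ.
k = √(2 × 1 × 4.97) = 3.153.

k = 3.15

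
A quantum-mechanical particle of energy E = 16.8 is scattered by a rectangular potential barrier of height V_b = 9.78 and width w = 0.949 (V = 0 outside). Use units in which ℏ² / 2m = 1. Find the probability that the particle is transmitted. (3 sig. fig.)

Above the barrier the interior wavenumber is k₂ = √(2m(E − V_b))/ℏ = 2.650, giving phase k₂w = 2.514.
Matching at both interfaces gives T⁻¹ = 1 + V_b² sin²(k₂w) / [4E(E − V_b)] = 1.070, hence T = 0.935.

T = 0.935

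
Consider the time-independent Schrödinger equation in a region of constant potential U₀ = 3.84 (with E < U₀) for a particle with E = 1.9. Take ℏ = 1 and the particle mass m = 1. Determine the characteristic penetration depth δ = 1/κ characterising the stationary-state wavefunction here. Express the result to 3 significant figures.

δ = 0.508

Since E < U₀ the TISE in this region is ψ'' = κ²ψ with κ = √(2m(U₀ − E))/ℏ.
κ = √(2 × 1 × 1.94) = 1.970. The penetration depth is δ = 1/κ = 0.508.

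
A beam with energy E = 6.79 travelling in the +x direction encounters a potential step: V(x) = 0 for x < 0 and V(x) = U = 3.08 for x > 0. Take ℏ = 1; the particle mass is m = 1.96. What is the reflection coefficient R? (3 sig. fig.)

On each side the TISE gives plane waves with k = √(2m(E − V))/ℏ: k₁ = √(2·1.96·6.79) = 5.159, k₂ = √(2·1.96·3.71) = 3.814.
Continuity of ψ and ψ′ at the step yields the reflection amplitude r = (k₁ − k₂)/(k₁ + k₂) = 0.1500; thus R = |r|² = 0.02249, T = 0.9775.

R = 0.0225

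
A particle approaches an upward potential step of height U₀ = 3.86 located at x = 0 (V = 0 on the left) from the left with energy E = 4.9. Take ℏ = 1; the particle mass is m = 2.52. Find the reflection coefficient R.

R = 0.136

The wavenumbers are k₁ = √(2mE)/ℏ = 4.970 on the left and k₂ = √(2m(E − U₀))/ℏ = 2.289 on the right.
Continuity of ψ and ψ′ at the step yields the reflection amplitude r = (k₁ − k₂)/(k₁ + k₂) = 0.3692; thus R = |r|² = 0.1363, T = 0.8637.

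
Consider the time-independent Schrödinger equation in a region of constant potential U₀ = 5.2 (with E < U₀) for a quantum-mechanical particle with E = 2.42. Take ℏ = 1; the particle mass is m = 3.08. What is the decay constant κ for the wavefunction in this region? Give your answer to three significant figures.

Since E < U₀ the TISE in this region is ψ'' = κ²ψ with κ = √(2m(U₀ − E))/ℏ.
κ = √(2 × 3.08 × 2.78) = 4.138.

κ = 4.14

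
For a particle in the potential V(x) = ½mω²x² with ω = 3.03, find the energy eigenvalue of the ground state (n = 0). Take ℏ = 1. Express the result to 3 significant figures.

E = 1.52

The oscillator eigenvalues are E_n = ℏω(n + ½), so E_0 = 3.03 × 0.5 = 1.515.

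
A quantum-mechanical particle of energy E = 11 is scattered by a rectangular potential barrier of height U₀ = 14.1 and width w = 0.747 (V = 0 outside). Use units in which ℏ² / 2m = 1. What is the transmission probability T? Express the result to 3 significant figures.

Since E < U₀ the interior solution is evanescent with decay constant κ = √(2m(U₀ − E))/ℏ = 1.761.
κw = 1.315, sinh(κw) = 1.729.
The exact tunnelling result is T⁻¹ = 1 + U₀² sinh²(κw) / [4E(U₀ − E)] = 5.355, so T = 0.187.

T = 0.187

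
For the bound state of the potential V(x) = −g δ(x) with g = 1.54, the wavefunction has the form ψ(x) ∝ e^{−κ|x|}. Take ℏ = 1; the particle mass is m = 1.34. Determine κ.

Integrating the TISE across x = 0 gives the cusp condition ψ'(0⁺) − ψ'(0⁻) = −(2mg/ℏ²)ψ(0).
With ψ ∝ e^{−κ|x|} this yields −2κ = −2mg/ℏ², so κ = mg/ℏ² = 2.064.

κ = 2.06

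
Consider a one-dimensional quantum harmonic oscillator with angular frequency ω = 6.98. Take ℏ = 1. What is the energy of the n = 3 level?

E = 24.4

Using E_n = (n + ½)ℏω: E_3 = 3.5 × 6.98 = 24.43.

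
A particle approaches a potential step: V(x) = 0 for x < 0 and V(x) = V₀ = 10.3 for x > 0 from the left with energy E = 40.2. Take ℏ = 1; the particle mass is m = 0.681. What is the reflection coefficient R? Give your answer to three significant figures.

On each side the TISE gives plane waves with k = √(2m(E − V))/ℏ: k₁ = √(2·0.681·40.2) = 7.399, k₂ = √(2·0.681·29.9) = 6.382.
Matching ψ and ψ′ at x = 0 gives r = (k₁ − k₂)/(k₁ + k₂), so R = r² = 0.005456 and T = 1 − R = 0.9945.

R = 0.00546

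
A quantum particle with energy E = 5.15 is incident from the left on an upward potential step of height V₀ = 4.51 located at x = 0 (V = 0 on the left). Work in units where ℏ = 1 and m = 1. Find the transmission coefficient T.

The wavenumbers are k₁ = √(2mE)/ℏ = 3.209 on the left and k₂ = √(2m(E − V₀))/ℏ = 1.131 on the right.
Matching ψ and ψ′ at x = 0 gives r = (k₁ − k₂)/(k₁ + k₂), so R = r² = 0.2292 and T = 1 − R = 0.7708.

T = 0.771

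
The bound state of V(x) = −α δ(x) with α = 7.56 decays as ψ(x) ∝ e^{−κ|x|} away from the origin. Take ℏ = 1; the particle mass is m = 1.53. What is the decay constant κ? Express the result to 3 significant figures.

Integrating the TISE across x = 0 gives the cusp condition ψ'(0⁺) − ψ'(0⁻) = −(2mα/ℏ²)ψ(0).
With ψ ∝ e^{−κ|x|} this yields −2κ = −2mα/ℏ², so κ = mα/ℏ² = 11.57.

κ = 11.6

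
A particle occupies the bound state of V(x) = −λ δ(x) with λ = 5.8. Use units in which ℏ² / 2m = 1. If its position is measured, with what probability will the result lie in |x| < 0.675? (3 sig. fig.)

The normalised bound state is ψ = √κ e^{−κ|x|} with κ = mλ/ℏ² = 2.900.
P(|x| < d) = ∫_{−d}^{d} κ e^{−2κ|x|} dx = 1 − e^{−2κd} = 1 − e^{−3.915} = 0.9801.

P = 0.980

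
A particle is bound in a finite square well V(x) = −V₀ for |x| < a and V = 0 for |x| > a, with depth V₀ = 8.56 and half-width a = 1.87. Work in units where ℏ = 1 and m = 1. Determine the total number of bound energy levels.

The dimensionless depth is z₀ = a√(2mV₀)/ℏ = 1.87 × √(17.12) = 7.737.
The even/odd transcendental equations gain one root per π/2 in z₀, giving N = 1 + ⌊2z₀/π⌋ = 1 + ⌊4.926⌋ = 5.

N = 5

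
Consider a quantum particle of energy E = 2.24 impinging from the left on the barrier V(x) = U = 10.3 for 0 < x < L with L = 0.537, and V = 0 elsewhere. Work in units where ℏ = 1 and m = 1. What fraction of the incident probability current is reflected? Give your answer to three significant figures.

R = 0.964

Since E < U the interior solution is evanescent with decay constant κ = √(2m(U − E))/ℏ = 4.015.
κL = 2.156, sinh(κL) = 4.261.
The exact tunnelling result is T⁻¹ = 1 + U² sinh²(κL) / [4E(U − E)] = 27.67, so T = 0.0361.
R = 1 − T = 0.964.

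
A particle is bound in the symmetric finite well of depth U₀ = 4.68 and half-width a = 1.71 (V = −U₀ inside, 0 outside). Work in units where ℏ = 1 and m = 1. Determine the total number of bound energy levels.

N = 4

Define the well-strength parameter z₀ = (a/ℏ)√(2mU₀) = 1.71 × √(2·1·4.68) = 5.232.
A new bound state (alternating even/odd) appears each time z₀ passes a multiple of π/2, so N = ⌊2z₀/π⌋ + 1 = ⌊3.331⌋ + 1 = 4.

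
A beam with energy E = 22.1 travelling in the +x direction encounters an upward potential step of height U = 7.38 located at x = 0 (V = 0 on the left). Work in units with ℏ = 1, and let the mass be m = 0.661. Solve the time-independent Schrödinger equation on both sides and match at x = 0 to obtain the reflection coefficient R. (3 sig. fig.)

R = 0.0103

On each side the TISE gives plane waves with k = √(2m(E − V))/ℏ: k₁ = √(2·0.661·22.1) = 5.405, k₂ = √(2·0.661·14.72) = 4.411.
Matching ψ and ψ′ at x = 0 gives r = (k₁ − k₂)/(k₁ + k₂), so R = r² = 0.01025 and T = 1 − R = 0.9897.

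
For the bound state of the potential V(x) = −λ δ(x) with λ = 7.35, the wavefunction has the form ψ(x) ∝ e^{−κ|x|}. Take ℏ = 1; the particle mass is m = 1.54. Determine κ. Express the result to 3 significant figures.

κ = 11.3

Integrate −(ℏ²/2m)ψ'' − λδ(x)ψ = Eψ from −ε to +ε: the ψ'' term gives ψ'(0⁺) − ψ'(0⁻) and the δ term gives −(2mλ/ℏ²)ψ(0).
With ψ ∝ e^{−κ|x|} this yields −2κ = −2mλ/ℏ², so κ = mλ/ℏ² = 11.32.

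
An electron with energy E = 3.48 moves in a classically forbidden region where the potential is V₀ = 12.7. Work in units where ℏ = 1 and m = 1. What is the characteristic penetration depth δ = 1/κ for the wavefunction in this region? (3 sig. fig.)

Since E < V₀ the TISE in this region is ψ'' = κ²ψ with κ = √(2m(V₀ − E))/ℏ.
κ = √(2 × 1 × 9.22) = 4.294. The penetration depth is δ = 1/κ = 0.233.

δ = 0.233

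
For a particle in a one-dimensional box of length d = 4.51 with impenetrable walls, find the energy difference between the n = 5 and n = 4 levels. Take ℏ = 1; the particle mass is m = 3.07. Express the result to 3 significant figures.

E_n = n²π²ℏ²/(2md²), so ΔE = (5² − 4²) π²ℏ²/(2md²).
ΔE = 9 × π² / (2 × 3.07 × 4.51²) = 0.7112.

ΔE = 0.711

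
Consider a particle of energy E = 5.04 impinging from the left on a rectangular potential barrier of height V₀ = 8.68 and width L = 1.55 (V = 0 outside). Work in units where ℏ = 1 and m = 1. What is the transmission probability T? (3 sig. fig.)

Since E < V₀ the interior solution is evanescent with decay constant κ = √(2m(V₀ − E))/ℏ = 2.698.
κL = 4.182, sinh(κL) = 32.74.
Matching ψ, ψ′ at both faces gives T = [1 + V₀² sinh²(κL) / (4E(V₀ − E))]⁻¹ = 1/1102 = 0.000908.

T = 0.000908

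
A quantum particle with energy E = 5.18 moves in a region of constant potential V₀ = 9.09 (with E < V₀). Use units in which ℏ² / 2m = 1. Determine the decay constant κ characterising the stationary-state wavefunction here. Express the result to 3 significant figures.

κ = 1.98

Since E < V₀ the TISE in this region is ψ'' = κ²ψ with κ = √(2m(V₀ − E))/ℏ.
κ = √(2 × 0.5 × 3.91) = 1.977.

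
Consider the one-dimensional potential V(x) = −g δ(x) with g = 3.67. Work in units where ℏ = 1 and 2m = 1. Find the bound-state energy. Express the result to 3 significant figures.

The bound state is ψ(x) = √κ e^{−κ|x|}. The derivative jump ψ'(0⁺) − ψ'(0⁻) = −(2mg/ℏ²)ψ(0) fixes κ = mg/ℏ² = 1.835.
Then E = −ℏ²κ²/(2m) = −mg²/(2ℏ²) = -3.367.

E = -3.37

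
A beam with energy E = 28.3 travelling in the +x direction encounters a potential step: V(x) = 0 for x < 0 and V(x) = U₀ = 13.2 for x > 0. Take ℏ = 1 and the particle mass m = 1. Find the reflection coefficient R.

R = 0.0243

The wavenumbers are k₁ = √(2mE)/ℏ = 7.523 on the left and k₂ = √(2m(E − U₀))/ℏ = 5.495 on the right.
Matching ψ and ψ′ at x = 0 gives r = (k₁ − k₂)/(k₁ + k₂), so R = r² = 0.02426 and T = 1 − R = 0.9757.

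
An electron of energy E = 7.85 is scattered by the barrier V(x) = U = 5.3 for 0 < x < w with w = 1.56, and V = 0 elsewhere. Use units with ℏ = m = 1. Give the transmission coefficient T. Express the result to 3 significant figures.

Above the barrier the interior wavenumber is k₂ = √(2m(E − U))/ℏ = 2.258, giving phase k₂w = 3.523.
T = [1 + U² sin²(k₂w) / (4E(E − U))]⁻¹ = 1/1.049 = 0.954.

T = 0.954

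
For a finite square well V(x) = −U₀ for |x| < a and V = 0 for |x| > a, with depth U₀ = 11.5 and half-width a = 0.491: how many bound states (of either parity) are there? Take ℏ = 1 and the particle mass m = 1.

N = 2

The dimensionless depth is z₀ = a√(2mU₀)/ℏ = 0.491 × √(23.00) = 2.355.
A new bound state (alternating even/odd) appears each time z₀ passes a multiple of π/2, so N = ⌊2z₀/π⌋ + 1 = ⌊1.499⌋ + 1 = 2.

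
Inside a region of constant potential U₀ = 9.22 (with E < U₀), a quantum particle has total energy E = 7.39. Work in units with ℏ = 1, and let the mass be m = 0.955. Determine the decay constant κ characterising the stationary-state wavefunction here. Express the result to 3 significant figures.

Since E < U₀ the TISE in this region is ψ'' = κ²ψ with κ = √(2m(U₀ − E))/ℏ.
κ = √(2 × 0.955 × 1.83) = 1.870.

κ = 1.87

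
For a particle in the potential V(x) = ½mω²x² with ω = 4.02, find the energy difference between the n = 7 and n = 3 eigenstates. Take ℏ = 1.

ΔE = 16.1

E_n = ℏω(n + ½), so ΔE = (7 − 3) ℏω = 4 × 4.02 = 16.08.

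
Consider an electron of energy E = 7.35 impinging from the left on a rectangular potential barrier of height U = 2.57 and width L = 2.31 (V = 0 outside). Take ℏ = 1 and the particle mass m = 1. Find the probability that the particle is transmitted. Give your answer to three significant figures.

T = 0.974

E > U: inside the barrier k₂ = √(2m(E − U))/ℏ = 3.092, k₂L = 7.142.
Matching at both interfaces gives T⁻¹ = 1 + U² sin²(k₂L) / [4E(E − U)] = 1.027, hence T = 0.974.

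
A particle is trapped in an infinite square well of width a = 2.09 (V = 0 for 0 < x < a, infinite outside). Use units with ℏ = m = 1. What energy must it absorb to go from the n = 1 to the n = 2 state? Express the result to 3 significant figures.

ΔE = 3.39

E_n = n²π²ℏ²/(2ma²), so ΔE = (2² − 1²) π²ℏ²/(2ma²).
ΔE = 3 × π² / (2 × 1 × 2.09²) = 3.389.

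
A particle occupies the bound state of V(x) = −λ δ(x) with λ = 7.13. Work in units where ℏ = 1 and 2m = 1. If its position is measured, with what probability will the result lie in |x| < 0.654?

P = 0.991

The normalised bound state is ψ = √κ e^{−κ|x|} with κ = mλ/ℏ² = 3.565.
P(|x| < d) = ∫_{−d}^{d} κ e^{−2κ|x|} dx = 1 − e^{−2κd} = 1 − e^{−4.663} = 0.9906.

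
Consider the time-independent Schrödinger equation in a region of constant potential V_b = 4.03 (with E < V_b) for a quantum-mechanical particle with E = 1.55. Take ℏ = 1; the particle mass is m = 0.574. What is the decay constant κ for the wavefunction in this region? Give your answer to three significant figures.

κ = 1.69

Since E < V_b the TISE in this region is ψ'' = κ²ψ with κ = √(2m(V_b − E))/ℏ.
κ = √(2 × 0.574 × 2.48) = 1.687.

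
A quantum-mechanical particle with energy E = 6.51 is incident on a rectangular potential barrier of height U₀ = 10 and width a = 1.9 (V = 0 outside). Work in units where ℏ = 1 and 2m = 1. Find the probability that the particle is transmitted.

Since E < U₀ the interior solution is evanescent with decay constant κ = √(2m(U₀ − E))/ℏ = 1.868.
κa = 3.549, sinh(κa) = 17.38.
The exact tunnelling result is T⁻¹ = 1 + U₀² sinh²(κa) / [4E(U₀ − E)] = 333.5, so T = 0.00300.

T = 0.00300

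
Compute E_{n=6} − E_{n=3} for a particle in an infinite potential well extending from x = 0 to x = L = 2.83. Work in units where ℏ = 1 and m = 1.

ΔE = 16.6

E_n = n²π²ℏ²/(2mL²), so ΔE = (6² − 3²) π²ℏ²/(2mL²).
ΔE = 27 × π² / (2 × 1 × 2.83²) = 16.64.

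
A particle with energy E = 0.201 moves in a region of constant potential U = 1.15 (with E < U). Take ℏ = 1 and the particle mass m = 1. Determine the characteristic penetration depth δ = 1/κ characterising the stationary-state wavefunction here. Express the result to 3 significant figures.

δ = 0.726

Since E < U the TISE in this region is ψ'' = κ²ψ with κ = √(2m(U − E))/ℏ.
κ = √(2 × 1 × 0.949) = 1.378. The penetration depth is δ = 1/κ = 0.726.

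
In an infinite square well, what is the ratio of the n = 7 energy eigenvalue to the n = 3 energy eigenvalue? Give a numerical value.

E_n = n²π²ℏ²/(2mL²) so the ratio is n₂²/n₁² = 49/9 = 5.44444.

5.44444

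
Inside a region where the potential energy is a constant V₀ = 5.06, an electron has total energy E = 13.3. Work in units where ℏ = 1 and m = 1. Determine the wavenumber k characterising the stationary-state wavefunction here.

With E > V₀ the solution is oscillatory, ψ ∝ e^{±ikx} with k = √(2m(E − V₀))/ℏ.
k = √(2 × 1 × 8.24) = 4.060.

k = 4.06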